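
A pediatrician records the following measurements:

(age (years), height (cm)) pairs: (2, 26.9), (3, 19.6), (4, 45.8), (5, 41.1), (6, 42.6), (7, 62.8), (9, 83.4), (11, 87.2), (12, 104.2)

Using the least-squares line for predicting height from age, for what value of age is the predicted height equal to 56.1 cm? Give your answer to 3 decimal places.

6.435

n = 9, Σx = 59, Σy = 513.6, Σxy = 4156.7, Σx² = 485
Sxx = Σx² − (Σx)²/n = 485 − 386.777778 = 98.222222
Sxy = Σxy − (Σx)(Σy)/n = 4156.7 − 3366.933333 = 789.766667
b = Sxy/Sxx = 789.766667/98.222222 = 8.040611
a = ȳ − b·x̄ = 57.066667 − 8.040611·6.555556 = 4.355995
Set a + b·x = 56.1: x = (56.1 − 4.355995) / 8.040611 = 6.435333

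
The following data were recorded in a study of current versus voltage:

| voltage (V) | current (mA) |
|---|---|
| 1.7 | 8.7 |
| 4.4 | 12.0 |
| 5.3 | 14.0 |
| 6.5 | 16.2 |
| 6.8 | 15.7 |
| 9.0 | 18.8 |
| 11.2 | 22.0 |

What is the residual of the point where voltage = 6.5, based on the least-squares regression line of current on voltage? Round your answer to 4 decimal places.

0.7366

n = 7, Σx = 44.9, Σy = 107.4, Σxy = 769.45, Σx² = 345.27
Sxx = Σx² − (Σx)²/n = 345.27 − 288.001429 = 57.268571
Sxy = Σxy − (Σx)(Σy)/n = 769.45 − 688.894286 = 80.555714
b = Sxy/Sxx = 80.555714/57.268571 = 1.406630
a = ȳ − b·x̄ = 15.342857 − 1.406630·6.414286 = 6.320328
ŷ(6.5) = 6.320328 + 1.406630·6.5 = 15.463425
residual = y − ŷ = 16.2 − 15.463425 = 0.736575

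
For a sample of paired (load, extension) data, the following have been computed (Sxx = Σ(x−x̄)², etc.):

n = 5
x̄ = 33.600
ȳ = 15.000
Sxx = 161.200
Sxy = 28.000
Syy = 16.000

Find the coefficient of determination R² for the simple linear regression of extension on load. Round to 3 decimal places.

R² = Sxy²/(Sxx·Syy) = (28)²/(161.2·16) = 0.303970

0.304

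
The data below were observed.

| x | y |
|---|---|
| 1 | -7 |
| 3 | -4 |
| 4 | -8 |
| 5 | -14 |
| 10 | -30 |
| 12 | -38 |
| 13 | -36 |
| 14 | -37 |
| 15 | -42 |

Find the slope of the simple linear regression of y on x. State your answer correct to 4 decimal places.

n = 9, Σx = 77, Σy = -216, Σxy = -2493, Σx² = 885
Sxx = Σx² − (Σx)²/n = 885 − 658.777778 = 226.222222
Sxy = Σxy − (Σx)(Σy)/n = -2493 − (-1848) = -645
b = Sxy/Sxx = -645/226.222222 = -2.851179

-2.8512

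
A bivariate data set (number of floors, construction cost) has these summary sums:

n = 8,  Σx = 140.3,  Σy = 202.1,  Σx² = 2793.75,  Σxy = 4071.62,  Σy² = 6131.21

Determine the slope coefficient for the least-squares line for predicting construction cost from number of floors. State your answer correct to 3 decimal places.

1.582

Sxx = Σx² − (Σx)²/n = 2793.75 − 2460.51125 = 333.23875
Sxy = Σxy − (Σx)(Σy)/n = 4071.62 − 3544.32875 = 527.29125
b = Sxy/Sxx = 527.29125/333.23875 = 1.582323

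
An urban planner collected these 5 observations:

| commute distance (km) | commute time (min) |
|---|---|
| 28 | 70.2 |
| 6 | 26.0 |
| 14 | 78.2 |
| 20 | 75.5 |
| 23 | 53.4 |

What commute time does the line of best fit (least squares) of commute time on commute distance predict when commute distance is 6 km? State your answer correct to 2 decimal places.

n = 5, Σx = 91, Σy = 303.3, Σxy = 5954.6, Σx² = 1945
Sxx = Σx² − (Σx)²/n = 1945 − 1656.2 = 288.8
Sxy = Σxy − (Σx)(Σy)/n = 5954.6 − 5520.06 = 434.54
b = Sxy/Sxx = 434.54/288.8 = 1.504640
a = ȳ − b·x̄ = 60.66 − 1.504640·18.2 = 33.275554
ŷ(6) = a + b·6 = 33.275554 + 1.504640·6 = 42.303393

42.30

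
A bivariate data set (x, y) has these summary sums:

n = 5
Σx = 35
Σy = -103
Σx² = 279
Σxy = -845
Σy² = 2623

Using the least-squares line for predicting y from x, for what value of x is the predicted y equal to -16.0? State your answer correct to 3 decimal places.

5.739

Sxx = Σx² − (Σx)²/n = 279 − 245 = 34
Sxy = Σxy − (Σx)(Σy)/n = -845 − (-721) = -124
b = Sxy/Sxx = -124/34 = -3.647059
a = ȳ − b·x̄ = -20.6 − (-3.647059)·7 = 4.929412
Set a + b·x = -16.0: x = (-16.0 − 4.929412) / (-3.647059) = 5.738710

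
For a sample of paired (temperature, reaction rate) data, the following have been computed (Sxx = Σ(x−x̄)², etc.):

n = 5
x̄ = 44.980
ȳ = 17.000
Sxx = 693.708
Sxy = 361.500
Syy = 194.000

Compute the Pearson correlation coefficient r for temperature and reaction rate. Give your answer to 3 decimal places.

r = Sxy/√(Sxx·Syy) = 361.5/√(134579.352) = 361.5/366.850585 = 0.985415

0.985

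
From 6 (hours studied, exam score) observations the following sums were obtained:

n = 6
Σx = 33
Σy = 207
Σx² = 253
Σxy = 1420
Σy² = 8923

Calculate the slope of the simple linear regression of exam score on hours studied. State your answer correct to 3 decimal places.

3.937

Sxx = Σx² − (Σx)²/n = 253 − 181.5 = 71.5
Sxy = Σxy − (Σx)(Σy)/n = 1420 − 1138.5 = 281.5
b = Sxy/Sxx = 281.5/71.5 = 3.937063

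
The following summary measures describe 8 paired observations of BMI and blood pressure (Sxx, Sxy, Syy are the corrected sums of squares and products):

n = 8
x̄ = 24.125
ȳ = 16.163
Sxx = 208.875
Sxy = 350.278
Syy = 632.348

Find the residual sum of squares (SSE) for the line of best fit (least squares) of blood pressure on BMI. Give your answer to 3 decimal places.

b = Sxy/Sxx = 350.278/208.875 = 1.676974
SSE = Syy − b·Sxy = 632.348 − 1.676974·350.278 = 44.940808

44.941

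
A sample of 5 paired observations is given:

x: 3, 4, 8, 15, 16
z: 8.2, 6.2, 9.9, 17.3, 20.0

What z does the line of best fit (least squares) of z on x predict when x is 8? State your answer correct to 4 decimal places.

n = 5, Σx = 46, Σy = 61.6, Σxy = 708.1, Σx² = 570
Sxx = Σx² − (Σx)²/n = 570 − 423.2 = 146.8
Sxy = Σxy − (Σx)(Σy)/n = 708.1 − 566.72 = 141.38
b = Sxy/Sxx = 141.38/146.8 = 0.963079
a = ȳ − b·x̄ = 12.32 − 0.963079·9.2 = 3.459673
ŷ(8) = a + b·8 = 3.459673 + 0.963079·8 = 11.164305

11.1643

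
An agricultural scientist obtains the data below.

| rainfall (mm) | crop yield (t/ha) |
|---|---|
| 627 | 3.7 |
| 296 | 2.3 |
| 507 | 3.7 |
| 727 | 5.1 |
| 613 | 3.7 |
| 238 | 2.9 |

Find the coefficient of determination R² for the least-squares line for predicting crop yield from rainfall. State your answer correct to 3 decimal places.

0.780

n = 6, Σx = 3008, Σy = 21.4, Σxy = 11542.6, Σx² = 1698736, Σy² = 80.78
Sxx = Σx² − (Σx)²/n = 1698736 − 1508010.666667 = 190725.333333
Sxy = Σxy − (Σx)(Σy)/n = 11542.6 − 10728.533333 = 814.066667
Syy = Σy² − (Σy)²/n = 80.78 − 76.326667 = 4.453333
R² = Sxy²/(Sxx·Syy) = (814.066667)²/(190725.333333·4.453333) = 0.780237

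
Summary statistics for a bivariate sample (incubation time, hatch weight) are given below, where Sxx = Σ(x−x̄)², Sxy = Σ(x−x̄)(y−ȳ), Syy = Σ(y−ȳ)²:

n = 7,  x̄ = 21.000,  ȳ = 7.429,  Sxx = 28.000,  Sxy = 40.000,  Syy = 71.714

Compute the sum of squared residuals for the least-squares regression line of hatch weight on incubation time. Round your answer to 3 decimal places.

b = Sxy/Sxx = 40/28 = 1.428571
SSE = Syy − b·Sxy = 71.714 − 1.428571·40 = 14.571143

14.571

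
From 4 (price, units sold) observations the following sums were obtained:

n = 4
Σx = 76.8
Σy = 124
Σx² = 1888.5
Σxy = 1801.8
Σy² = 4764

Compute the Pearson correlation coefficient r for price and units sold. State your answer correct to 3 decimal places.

Sxx = Σx² − (Σx)²/n = 1888.5 − 1474.56 = 413.94
Sxy = Σxy − (Σx)(Σy)/n = 1801.8 − 2380.8 = -579
Syy = Σy² − (Σy)²/n = 4764 − 3844 = 920
r = Sxy/√(Sxx·Syy) = -579/√(380824.8) = -579/617.110039 = -0.938244

-0.938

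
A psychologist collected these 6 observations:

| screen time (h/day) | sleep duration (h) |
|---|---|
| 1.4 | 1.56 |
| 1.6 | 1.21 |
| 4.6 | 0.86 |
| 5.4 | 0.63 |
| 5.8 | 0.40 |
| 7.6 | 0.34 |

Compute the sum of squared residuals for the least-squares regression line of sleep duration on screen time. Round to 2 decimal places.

0.09

n = 6, Σx = 26.4, Σy = 5, Σxy = 16.382, Σx² = 146.24, Σy² = 5.3098
Sxx = Σx² − (Σx)²/n = 146.24 − 116.16 = 30.08
Sxy = Σxy − (Σx)(Σy)/n = 16.382 − 22 = -5.618
Syy = Σy² − (Σy)²/n = 5.3098 − 4.166667 = 1.143133
b = Sxy/Sxx = -5.618/30.08 = -0.186769
SSE = Syy − b·Sxy = 1.143133 − (-0.186769)·(-5.618) = 0.093867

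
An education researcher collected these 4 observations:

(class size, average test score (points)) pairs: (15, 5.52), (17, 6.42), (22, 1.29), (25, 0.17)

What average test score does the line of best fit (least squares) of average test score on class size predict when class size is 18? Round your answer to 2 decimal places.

n = 4, Σx = 79, Σy = 13.4, Σxy = 224.57, Σx² = 1623
Sxx = Σx² − (Σx)²/n = 1623 − 1560.25 = 62.75
Sxy = Σxy − (Σx)(Σy)/n = 224.57 − 264.65 = -40.08
b = Sxy/Sxx = -40.08/62.75 = -0.638725
a = ȳ − b·x̄ = 3.35 − (-0.638725)·19.75 = 15.964821
ŷ(18) = a + b·18 = 15.964821 + (-0.638725)·18 = 4.467769

4.47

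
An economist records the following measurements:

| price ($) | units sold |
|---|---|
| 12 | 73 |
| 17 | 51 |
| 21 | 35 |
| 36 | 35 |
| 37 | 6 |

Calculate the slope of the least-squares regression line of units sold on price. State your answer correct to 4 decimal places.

-1.8706

n = 5, Σx = 123, Σy = 200, Σxy = 3960, Σx² = 3539
Sxx = Σx² − (Σx)²/n = 3539 − 3025.8 = 513.2
Sxy = Σxy − (Σx)(Σy)/n = 3960 − 4920 = -960
b = Sxy/Sxx = -960/513.2 = -1.870616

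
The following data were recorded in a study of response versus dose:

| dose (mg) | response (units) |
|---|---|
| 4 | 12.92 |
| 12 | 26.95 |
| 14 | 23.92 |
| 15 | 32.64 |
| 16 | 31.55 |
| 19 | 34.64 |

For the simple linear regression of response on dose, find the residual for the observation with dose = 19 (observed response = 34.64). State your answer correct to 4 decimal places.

-0.8448

n = 6, Σx = 80, Σy = 162.62, Σxy = 2362.52, Σx² = 1198
Sxx = Σx² − (Σx)²/n = 1198 − 1066.666667 = 131.333333
Sxy = Σxy − (Σx)(Σy)/n = 2362.52 − 2168.266667 = 194.253333
b = Sxy/Sxx = 194.253333/131.333333 = 1.479086
a = ȳ − b·x̄ = 27.103333 − 1.479086·13.333333 = 7.382183
ŷ(19) = 7.382183 + 1.479086·19 = 35.484822
residual = y − ŷ = 34.64 − 35.484822 = -0.844822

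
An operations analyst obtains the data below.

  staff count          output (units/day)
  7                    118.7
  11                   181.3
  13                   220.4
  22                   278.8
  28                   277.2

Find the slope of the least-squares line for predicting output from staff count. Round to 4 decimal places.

n = 5, Σx = 81, Σy = 1076.4, Σxy = 19585.6, Σx² = 1607
Sxx = Σx² − (Σx)²/n = 1607 − 1312.2 = 294.8
Sxy = Σxy − (Σx)(Σy)/n = 19585.6 − 17437.68 = 2147.92
b = Sxy/Sxx = 2147.92/294.8 = 7.286024

7.2860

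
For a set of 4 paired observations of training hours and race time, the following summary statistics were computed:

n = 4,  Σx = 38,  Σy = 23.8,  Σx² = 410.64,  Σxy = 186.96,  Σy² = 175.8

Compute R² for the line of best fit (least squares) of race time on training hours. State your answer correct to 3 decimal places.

Sxx = Σx² − (Σx)²/n = 410.64 − 361 = 49.64
Sxy = Σxy − (Σx)(Σy)/n = 186.96 − 226.1 = -39.14
Syy = Σy² − (Σy)²/n = 175.8 − 141.61 = 34.19
R² = Sxy²/(Sxx·Syy) = (-39.14)²/(49.64·34.19) = 0.902632

0.903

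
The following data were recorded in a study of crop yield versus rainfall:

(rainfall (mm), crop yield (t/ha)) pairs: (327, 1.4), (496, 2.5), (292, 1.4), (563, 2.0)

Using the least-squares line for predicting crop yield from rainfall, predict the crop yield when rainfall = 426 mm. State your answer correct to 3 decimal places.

n = 4, Σx = 1678, Σy = 7.3, Σxy = 3232.6, Σx² = 755178
Sxx = Σx² − (Σx)²/n = 755178 − 703921 = 51257
Sxy = Σxy − (Σx)(Σy)/n = 3232.6 − 3062.35 = 170.25
b = Sxy/Sxx = 170.25/51257 = 0.003321
a = ȳ − b·x̄ = 1.825 − 0.003321·419.5 = 0.431632
ŷ(426) = a + b·426 = 0.431632 + 0.003321·426 = 1.846590

1.847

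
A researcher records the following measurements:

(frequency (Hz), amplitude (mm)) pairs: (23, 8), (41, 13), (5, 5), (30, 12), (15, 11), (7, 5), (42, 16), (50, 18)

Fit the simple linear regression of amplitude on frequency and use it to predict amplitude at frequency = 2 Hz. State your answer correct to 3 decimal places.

4.468

n = 8, Σx = 213, Σy = 88, Σxy = 2874, Σx² = 7673
Sxx = Σx² − (Σx)²/n = 7673 − 5671.125 = 2001.875
Sxy = Σxy − (Σx)(Σy)/n = 2874 − 2343 = 531
b = Sxy/Sxx = 531/2001.875 = 0.265251
a = ȳ − b·x̄ = 11 − 0.265251·26.625 = 3.937683
ŷ(2) = a + b·2 = 3.937683 + 0.265251·2 = 4.468186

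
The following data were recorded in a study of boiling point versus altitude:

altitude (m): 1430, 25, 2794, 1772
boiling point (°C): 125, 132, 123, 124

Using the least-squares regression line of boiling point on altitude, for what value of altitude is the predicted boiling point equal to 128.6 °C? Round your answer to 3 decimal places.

n = 4, Σx = 6021, Σy = 504, Σxy = 745440, Σx² = 12991945
Sxx = Σx² − (Σx)²/n = 12991945 − 9063110.25 = 3928834.75
Sxy = Σxy − (Σx)(Σy)/n = 745440 − 758646 = -13206
b = Sxy/Sxx = -13206/3928834.75 = -0.003361
a = ȳ − b·x̄ = 126 − (-0.003361)·1505.25 = 131.059600
Set a + b·x = 128.6: x = (128.6 − 131.059600) / (-0.003361) = 731.740205

731.740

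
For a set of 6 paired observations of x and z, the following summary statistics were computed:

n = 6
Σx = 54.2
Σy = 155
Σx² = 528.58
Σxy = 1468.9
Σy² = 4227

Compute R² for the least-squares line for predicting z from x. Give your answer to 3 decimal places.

Sxx = Σx² − (Σx)²/n = 528.58 − 489.606667 = 38.973333
Sxy = Σxy − (Σx)(Σy)/n = 1468.9 − 1400.166667 = 68.733333
Syy = Σy² − (Σy)²/n = 4227 − 4004.166667 = 222.833333
R² = Sxy²/(Sxx·Syy) = (68.733333)²/(38.973333·222.833333) = 0.543985

0.544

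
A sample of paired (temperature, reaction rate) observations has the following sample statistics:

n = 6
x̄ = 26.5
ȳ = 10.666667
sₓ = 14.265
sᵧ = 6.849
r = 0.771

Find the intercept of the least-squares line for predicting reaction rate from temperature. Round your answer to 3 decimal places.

0.857

b = r · sᵧ/sₓ = 0.771 · 6.849/14.265 = 0.370177
a = ȳ − b·x̄ = 10.666667 − 0.370177·26.5 = 0.856969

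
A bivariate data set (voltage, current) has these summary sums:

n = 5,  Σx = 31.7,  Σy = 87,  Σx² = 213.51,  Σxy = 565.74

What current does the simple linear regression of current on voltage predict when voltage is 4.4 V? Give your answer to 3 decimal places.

Sxx = Σx² − (Σx)²/n = 213.51 − 200.978 = 12.532
Sxy = Σxy − (Σx)(Σy)/n = 565.74 − 551.58 = 14.16
b = Sxy/Sxx = 14.16/12.532 = 1.129907
a = ȳ − b·x̄ = 17.4 − 1.129907·6.34 = 10.236387
ŷ(4.4) = a + b·4.4 = 10.236387 + 1.129907·4.4 = 15.207980

15.208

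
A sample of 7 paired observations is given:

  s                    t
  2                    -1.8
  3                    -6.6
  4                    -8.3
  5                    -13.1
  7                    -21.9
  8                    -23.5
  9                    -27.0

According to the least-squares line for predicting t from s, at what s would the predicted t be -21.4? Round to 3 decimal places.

n = 7, Σx = 38, Σy = -102.2, Σxy = -706.4, Σx² = 248
Sxx = Σx² − (Σx)²/n = 248 − 206.285714 = 41.714286
Sxy = Σxy − (Σx)(Σy)/n = -706.4 − (-554.8) = -151.6
b = Sxy/Sxx = -151.6/41.714286 = -3.634247
a = ȳ − b·x̄ = -14.6 − (-3.634247)·5.428571 = 5.128767
Set a + b·x = -21.4: x = (-21.4 − 5.128767) / (-3.634247) = 7.299661

7.300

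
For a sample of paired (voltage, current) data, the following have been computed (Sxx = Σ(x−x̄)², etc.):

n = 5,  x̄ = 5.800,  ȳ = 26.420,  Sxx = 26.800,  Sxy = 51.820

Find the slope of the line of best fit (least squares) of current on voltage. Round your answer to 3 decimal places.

1.934

b = Sxy/Sxx = 51.82/26.8 = 1.933582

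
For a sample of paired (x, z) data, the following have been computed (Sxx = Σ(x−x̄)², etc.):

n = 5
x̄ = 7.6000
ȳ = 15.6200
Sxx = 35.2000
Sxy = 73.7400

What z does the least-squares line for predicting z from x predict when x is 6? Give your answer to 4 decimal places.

b = Sxy/Sxx = 73.74/35.2 = 2.094886
a = ȳ − b·x̄ = 15.62 − 2.094886·7.6 = -0.301136
ŷ(6) = a + b·6 = -0.301136 + 2.094886·6 = 12.268182

12.2682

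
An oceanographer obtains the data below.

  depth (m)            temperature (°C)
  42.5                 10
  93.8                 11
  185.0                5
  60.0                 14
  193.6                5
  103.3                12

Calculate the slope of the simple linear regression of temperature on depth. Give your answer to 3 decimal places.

-0.051

n = 6, Σx = 678.2, Σy = 57, Σxy = 5429.4, Σx² = 96581.54
Sxx = Σx² − (Σx)²/n = 96581.54 − 76659.206667 = 19922.333333
Sxy = Σxy − (Σx)(Σy)/n = 5429.4 − 6442.9 = -1013.5
b = Sxy/Sxx = -1013.5/19922.333333 = -0.050873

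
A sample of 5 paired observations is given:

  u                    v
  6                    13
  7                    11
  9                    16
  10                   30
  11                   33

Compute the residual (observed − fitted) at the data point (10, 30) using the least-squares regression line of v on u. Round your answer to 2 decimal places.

3.20

n = 5, Σx = 43, Σy = 103, Σxy = 962, Σx² = 387
Sxx = Σx² − (Σx)²/n = 387 − 369.8 = 17.2
Sxy = Σxy − (Σx)(Σy)/n = 962 − 885.8 = 76.2
b = Sxy/Sxx = 76.2/17.2 = 4.430233
a = ȳ − b·x̄ = 20.6 − 4.430233·8.6 = -17.5
ŷ(10) = -17.5 + 4.430233·10 = 26.802326
residual = y − ŷ = 30 − 26.802326 = 3.197674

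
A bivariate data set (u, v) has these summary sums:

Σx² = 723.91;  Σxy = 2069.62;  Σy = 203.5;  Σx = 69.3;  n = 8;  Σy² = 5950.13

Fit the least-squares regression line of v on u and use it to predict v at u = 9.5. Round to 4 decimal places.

Sxx = Σx² − (Σx)²/n = 723.91 − 600.31125 = 123.59875
Sxy = Σxy − (Σx)(Σy)/n = 2069.62 − 1762.81875 = 306.80125
b = Sxy/Sxx = 306.80125/123.59875 = 2.482236
a = ȳ − b·x̄ = 25.4375 − 2.482236·8.6625 = 3.935132
ŷ(9.5) = a + b·9.5 = 3.935132 + 2.482236·9.5 = 27.516373

27.5164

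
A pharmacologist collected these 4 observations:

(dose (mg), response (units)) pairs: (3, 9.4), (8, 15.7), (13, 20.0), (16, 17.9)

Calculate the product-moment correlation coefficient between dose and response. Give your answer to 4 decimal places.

0.8933

n = 4, Σx = 40, Σy = 63, Σxy = 700.2, Σx² = 498, Σy² = 1055.26
Sxx = Σx² − (Σx)²/n = 498 − 400 = 98
Sxy = Σxy − (Σx)(Σy)/n = 700.2 − 630 = 70.2
Syy = Σy² − (Σy)²/n = 1055.26 − 992.25 = 63.01
r = Sxy/√(Sxx·Syy) = 70.2/√(6174.98) = 70.2/78.581041 = 0.893345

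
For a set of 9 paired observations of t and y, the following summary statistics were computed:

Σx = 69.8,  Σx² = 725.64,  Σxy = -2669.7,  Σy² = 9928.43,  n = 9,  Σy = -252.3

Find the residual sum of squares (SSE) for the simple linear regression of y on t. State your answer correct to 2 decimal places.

97.48

Sxx = Σx² − (Σx)²/n = 725.64 − 541.337778 = 184.302222
Sxy = Σxy − (Σx)(Σy)/n = -2669.7 − (-1956.726667) = -712.973333
Syy = Σy² − (Σy)²/n = 9928.43 − 7072.81 = 2855.62
b = Sxy/Sxx = -712.973333/184.302222 = -3.868501
SSE = Syy − b·Sxy = 2855.62 − (-3.868501)·(-712.973333) = 97.481938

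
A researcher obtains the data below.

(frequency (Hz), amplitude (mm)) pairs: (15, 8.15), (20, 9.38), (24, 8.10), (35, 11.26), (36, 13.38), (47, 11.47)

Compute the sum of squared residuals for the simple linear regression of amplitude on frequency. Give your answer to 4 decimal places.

n = 6, Σx = 177, Σy = 61.74, Σxy = 1919.12, Σx² = 5931, Σy² = 657.3898
Sxx = Σx² − (Σx)²/n = 5931 − 5221.5 = 709.5
Sxy = Σxy − (Σx)(Σy)/n = 1919.12 − 1821.33 = 97.79
Syy = Σy² − (Σy)²/n = 657.3898 − 635.3046 = 22.0852
b = Sxy/Sxx = 97.79/709.5 = 0.137829
SSE = Syy − b·Sxy = 22.0852 − 0.137829·97.79 = 8.606857

8.6069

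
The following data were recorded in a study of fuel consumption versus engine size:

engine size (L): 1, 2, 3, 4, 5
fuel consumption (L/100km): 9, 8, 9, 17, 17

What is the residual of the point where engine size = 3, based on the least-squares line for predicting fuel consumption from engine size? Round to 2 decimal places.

-3.00

n = 5, Σx = 15, Σy = 60, Σxy = 205, Σx² = 55
Sxx = Σx² − (Σx)²/n = 55 − 45 = 10
Sxy = Σxy − (Σx)(Σy)/n = 205 − 180 = 25
b = Sxy/Sxx = 25/10 = 2.5
a = ȳ − b·x̄ = 12 − 2.5·3 = 4.5
ŷ(3) = 4.5 + 2.5·3 = 12
residual = y − ŷ = 9 − 12 = -3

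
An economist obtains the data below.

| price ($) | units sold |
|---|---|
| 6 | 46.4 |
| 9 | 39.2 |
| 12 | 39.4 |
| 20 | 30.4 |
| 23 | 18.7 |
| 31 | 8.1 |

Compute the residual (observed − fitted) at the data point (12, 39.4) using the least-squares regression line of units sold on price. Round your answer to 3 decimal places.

1.809

n = 6, Σx = 101, Σy = 182.2, Σxy = 2393.2, Σx² = 2151
Sxx = Σx² − (Σx)²/n = 2151 − 1700.166667 = 450.833333
Sxy = Σxy − (Σx)(Σy)/n = 2393.2 − 3067.033333 = -673.833333
b = Sxy/Sxx = -673.833333/450.833333 = -1.494640
a = ȳ − b·x̄ = 30.366667 − (-1.494640)·16.833333 = 55.526433
ŷ(12) = 55.526433 + (-1.494640)·12 = 37.590758
residual = y − ŷ = 39.4 − 37.590758 = 1.809242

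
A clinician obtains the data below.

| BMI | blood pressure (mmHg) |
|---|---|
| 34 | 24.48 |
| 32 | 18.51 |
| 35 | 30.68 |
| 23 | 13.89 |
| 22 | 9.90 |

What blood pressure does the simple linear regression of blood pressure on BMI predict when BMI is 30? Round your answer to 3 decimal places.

n = 5, Σx = 146, Σy = 97.46, Σxy = 3035.71, Σx² = 4418
Sxx = Σx² − (Σx)²/n = 4418 − 4263.2 = 154.8
Sxy = Σxy − (Σx)(Σy)/n = 3035.71 − 2845.832 = 189.878
b = Sxy/Sxx = 189.878/154.8 = 1.226602
a = ȳ − b·x̄ = 19.492 − 1.226602·29.2 = -16.324780
ŷ(30) = a + b·30 = -16.324780 + 1.226602·30 = 20.473282

20.473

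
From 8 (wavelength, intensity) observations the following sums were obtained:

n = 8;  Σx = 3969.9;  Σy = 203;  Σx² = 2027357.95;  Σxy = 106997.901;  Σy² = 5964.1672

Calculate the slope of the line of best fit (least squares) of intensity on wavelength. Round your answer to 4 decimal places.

0.1092

Sxx = Σx² − (Σx)²/n = 2027357.95 − 1970013.25125 = 57344.69875
Sxy = Σxy − (Σx)(Σy)/n = 106997.901 − 100736.2125 = 6261.6885
b = Sxy/Sxx = 6261.6885/57344.69875 = 0.109194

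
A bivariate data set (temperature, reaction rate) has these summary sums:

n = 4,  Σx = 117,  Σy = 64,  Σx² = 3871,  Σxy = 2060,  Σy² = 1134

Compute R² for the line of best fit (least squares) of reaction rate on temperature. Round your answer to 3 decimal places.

Sxx = Σx² − (Σx)²/n = 3871 − 3422.25 = 448.75
Sxy = Σxy − (Σx)(Σy)/n = 2060 − 1872 = 188
Syy = Σy² − (Σy)²/n = 1134 − 1024 = 110
R² = Sxy²/(Sxx·Syy) = (188)²/(448.75·110) = 0.716009

0.716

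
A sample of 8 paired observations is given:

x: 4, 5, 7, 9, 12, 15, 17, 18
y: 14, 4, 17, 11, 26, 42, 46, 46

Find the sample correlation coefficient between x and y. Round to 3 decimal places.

n = 8, Σx = 87, Σy = 206, Σxy = 2846, Σx² = 1153, Σy² = 7294
Sxx = Σx² − (Σx)²/n = 1153 − 946.125 = 206.875
Sxy = Σxy − (Σx)(Σy)/n = 2846 − 2240.25 = 605.75
Syy = Σy² − (Σy)²/n = 7294 − 5304.5 = 1989.5
r = Sxy/√(Sxx·Syy) = 605.75/√(411577.8125) = 605.75/641.543305 = 0.944207

0.944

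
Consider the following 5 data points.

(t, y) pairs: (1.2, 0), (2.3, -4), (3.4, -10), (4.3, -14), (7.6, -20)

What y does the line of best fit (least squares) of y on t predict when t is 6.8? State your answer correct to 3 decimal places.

-19.149

n = 5, Σx = 18.8, Σy = -48, Σxy = -255.4, Σx² = 94.54
Sxx = Σx² − (Σx)²/n = 94.54 − 70.688 = 23.852
Sxy = Σxy − (Σx)(Σy)/n = -255.4 − (-180.48) = -74.92
b = Sxy/Sxx = -74.92/23.852 = -3.141036
a = ȳ − b·x̄ = -9.6 − (-3.141036)·3.76 = 2.210297
ŷ(6.8) = a + b·6.8 = 2.210297 + (-3.141036)·6.8 = -19.148751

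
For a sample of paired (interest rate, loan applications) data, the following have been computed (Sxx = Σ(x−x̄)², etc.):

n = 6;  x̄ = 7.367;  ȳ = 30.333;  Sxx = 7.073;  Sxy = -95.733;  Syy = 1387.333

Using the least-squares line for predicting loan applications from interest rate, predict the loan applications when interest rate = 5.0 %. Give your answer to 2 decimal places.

62.37

b = Sxy/Sxx = -95.733/7.073 = -13.534992
a = ȳ − b·x̄ = 30.333 − (-13.534992)·7.367 = 130.045288
ŷ(5.0) = a + b·5.0 = 130.045288 + (-13.534992)·5 = 62.370327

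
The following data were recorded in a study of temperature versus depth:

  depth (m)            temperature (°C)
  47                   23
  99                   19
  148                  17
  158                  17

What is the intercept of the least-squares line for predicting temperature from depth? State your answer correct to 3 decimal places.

n = 4, Σx = 452, Σy = 76, Σxy = 8164, Σx² = 58878
Sxx = Σx² − (Σx)²/n = 58878 − 51076 = 7802
Sxy = Σxy − (Σx)(Σy)/n = 8164 − 8588 = -424
b = Sxy/Sxx = -424/7802 = -0.054345
a = ȳ − b·x̄ = 19 − (-0.054345)·113 = 25.140989

25.141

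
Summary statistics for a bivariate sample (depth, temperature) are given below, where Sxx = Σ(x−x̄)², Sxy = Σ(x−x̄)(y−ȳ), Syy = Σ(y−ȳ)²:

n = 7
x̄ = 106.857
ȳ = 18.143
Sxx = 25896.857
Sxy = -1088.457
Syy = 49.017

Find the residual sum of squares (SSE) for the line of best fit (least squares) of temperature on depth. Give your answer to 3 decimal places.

b = Sxy/Sxx = -1088.457/25896.857 = -0.042030
SSE = Syy − b·Sxy = 49.017 − (-0.042030)·(-1088.457) = 3.268644

3.269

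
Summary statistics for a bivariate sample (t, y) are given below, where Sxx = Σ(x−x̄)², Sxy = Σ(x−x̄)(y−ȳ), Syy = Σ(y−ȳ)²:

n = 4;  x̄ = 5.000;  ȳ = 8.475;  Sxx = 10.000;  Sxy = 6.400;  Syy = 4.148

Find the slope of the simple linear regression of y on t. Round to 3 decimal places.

b = Sxy/Sxx = 6.4/10 = 0.64

0.640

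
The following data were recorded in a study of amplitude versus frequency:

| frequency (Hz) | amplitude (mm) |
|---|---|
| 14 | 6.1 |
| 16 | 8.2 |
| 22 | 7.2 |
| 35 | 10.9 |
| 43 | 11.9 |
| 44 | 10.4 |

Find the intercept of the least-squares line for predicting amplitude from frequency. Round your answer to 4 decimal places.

n = 6, Σx = 174, Σy = 54.7, Σxy = 1725.8, Σx² = 5946
Sxx = Σx² − (Σx)²/n = 5946 − 5046 = 900
Sxy = Σxy − (Σx)(Σy)/n = 1725.8 − 1586.3 = 139.5
b = Sxy/Sxx = 139.5/900 = 0.155
a = ȳ − b·x̄ = 9.116667 − 0.155·29 = 4.621667

4.6217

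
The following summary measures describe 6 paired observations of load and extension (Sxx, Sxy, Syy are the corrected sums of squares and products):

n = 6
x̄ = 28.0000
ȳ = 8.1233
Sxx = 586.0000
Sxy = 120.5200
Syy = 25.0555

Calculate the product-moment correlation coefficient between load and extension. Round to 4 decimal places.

0.9946

r = Sxy/√(Sxx·Syy) = 120.52/√(14682.523) = 120.52/121.171461 = 0.994624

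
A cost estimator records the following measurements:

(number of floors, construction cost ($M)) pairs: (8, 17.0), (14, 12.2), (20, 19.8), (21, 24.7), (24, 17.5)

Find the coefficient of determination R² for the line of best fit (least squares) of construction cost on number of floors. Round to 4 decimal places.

0.2210

n = 5, Σx = 87, Σy = 91.2, Σxy = 1641.5, Σx² = 1677, Σy² = 1746.22
Sxx = Σx² − (Σx)²/n = 1677 − 1513.8 = 163.2
Sxy = Σxy − (Σx)(Σy)/n = 1641.5 − 1586.88 = 54.62
Syy = Σy² − (Σy)²/n = 1746.22 − 1663.488 = 82.732
R² = Sxy²/(Sxx·Syy) = (54.62)²/(163.2·82.732) = 0.220958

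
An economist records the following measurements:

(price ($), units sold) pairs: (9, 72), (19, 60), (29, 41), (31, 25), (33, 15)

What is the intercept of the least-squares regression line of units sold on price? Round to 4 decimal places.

96.8587

n = 5, Σx = 121, Σy = 213, Σxy = 4247, Σx² = 3333
Sxx = Σx² − (Σx)²/n = 3333 − 2928.2 = 404.8
Sxy = Σxy − (Σx)(Σy)/n = 4247 − 5154.6 = -907.6
b = Sxy/Sxx = -907.6/404.8 = -2.242095
a = ȳ − b·x̄ = 42.6 − (-2.242095)·24.2 = 96.858696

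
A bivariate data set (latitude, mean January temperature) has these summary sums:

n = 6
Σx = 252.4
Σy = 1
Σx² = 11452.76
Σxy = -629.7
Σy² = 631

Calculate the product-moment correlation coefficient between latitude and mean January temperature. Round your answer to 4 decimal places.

-0.9255

Sxx = Σx² − (Σx)²/n = 11452.76 − 10617.626667 = 835.133333
Sxy = Σxy − (Σx)(Σy)/n = -629.7 − 42.066667 = -671.766667
Syy = Σy² − (Σy)²/n = 631 − 0.166667 = 630.833333
r = Sxy/√(Sxx·Syy) = -671.766667/√(526829.944444) = -671.766667/725.830520 = -0.925514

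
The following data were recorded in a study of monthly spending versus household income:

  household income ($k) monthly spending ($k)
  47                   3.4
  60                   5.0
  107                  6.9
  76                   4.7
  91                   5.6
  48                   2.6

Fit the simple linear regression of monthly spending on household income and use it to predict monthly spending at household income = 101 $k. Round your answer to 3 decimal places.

n = 6, Σx = 429, Σy = 28.2, Σxy = 2189.7, Σx² = 33619
Sxx = Σx² − (Σx)²/n = 33619 − 30673.5 = 2945.5
Sxy = Σxy − (Σx)(Σy)/n = 2189.7 − 2016.3 = 173.4
b = Sxy/Sxx = 173.4/2945.5 = 0.058869
a = ȳ − b·x̄ = 4.7 − 0.058869·71.5 = 0.490833
ŷ(101) = a + b·101 = 0.490833 + 0.058869·101 = 6.436649

6.437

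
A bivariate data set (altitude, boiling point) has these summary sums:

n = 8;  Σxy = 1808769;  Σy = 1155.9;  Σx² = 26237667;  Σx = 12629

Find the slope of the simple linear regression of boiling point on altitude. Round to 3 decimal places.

-0.003

Sxx = Σx² − (Σx)²/n = 26237667 − 19936455.125 = 6301211.875
Sxy = Σxy − (Σx)(Σy)/n = 1808769 − 1824732.6375 = -15963.6375
b = Sxy/Sxx = -15963.6375/6301211.875 = -0.002533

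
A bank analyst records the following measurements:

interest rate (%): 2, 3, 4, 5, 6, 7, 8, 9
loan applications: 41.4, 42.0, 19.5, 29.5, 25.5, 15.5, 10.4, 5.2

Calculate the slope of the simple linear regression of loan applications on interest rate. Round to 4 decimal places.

n = 8, Σx = 44, Σy = 189, Σxy = 825.8, Σx² = 284
Sxx = Σx² − (Σx)²/n = 284 − 242 = 42
Sxy = Σxy − (Σx)(Σy)/n = 825.8 − 1039.5 = -213.7
b = Sxy/Sxx = -213.7/42 = -5.088095

-5.0881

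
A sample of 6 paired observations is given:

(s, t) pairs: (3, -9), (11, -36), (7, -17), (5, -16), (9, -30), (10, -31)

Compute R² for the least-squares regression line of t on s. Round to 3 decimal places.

0.952

n = 6, Σx = 45, Σy = -139, Σxy = -1202, Σx² = 385, Σy² = 3783
Sxx = Σx² − (Σx)²/n = 385 − 337.5 = 47.5
Sxy = Σxy − (Σx)(Σy)/n = -1202 − (-1042.5) = -159.5
Syy = Σy² − (Σy)²/n = 3783 − 3220.166667 = 562.833333
R² = Sxy²/(Sxx·Syy) = (-159.5)²/(47.5·562.833333) = 0.951586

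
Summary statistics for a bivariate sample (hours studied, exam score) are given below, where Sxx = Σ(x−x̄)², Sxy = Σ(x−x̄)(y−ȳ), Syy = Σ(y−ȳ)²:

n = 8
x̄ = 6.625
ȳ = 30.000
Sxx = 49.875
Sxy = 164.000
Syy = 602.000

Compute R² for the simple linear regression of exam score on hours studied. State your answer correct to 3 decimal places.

0.896

R² = Sxy²/(Sxx·Syy) = (164)²/(49.875·602) = 0.895794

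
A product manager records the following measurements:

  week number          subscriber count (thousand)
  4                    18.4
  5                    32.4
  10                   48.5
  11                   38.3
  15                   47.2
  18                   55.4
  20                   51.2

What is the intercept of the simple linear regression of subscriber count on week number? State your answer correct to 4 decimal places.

19.8892

n = 7, Σx = 83, Σy = 291.4, Σxy = 3871.1, Σx² = 1211
Sxx = Σx² − (Σx)²/n = 1211 − 984.142857 = 226.857143
Sxy = Σxy − (Σx)(Σy)/n = 3871.1 − 3455.171429 = 415.928571
b = Sxy/Sxx = 415.928571/226.857143 = 1.833438
a = ȳ − b·x̄ = 41.628571 − 1.833438·11.857143 = 19.889232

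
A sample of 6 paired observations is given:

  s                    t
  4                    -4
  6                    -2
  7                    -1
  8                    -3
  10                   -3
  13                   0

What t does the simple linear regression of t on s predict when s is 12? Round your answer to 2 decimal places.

-0.97

n = 6, Σx = 48, Σy = -13, Σxy = -89, Σx² = 434
Sxx = Σx² − (Σx)²/n = 434 − 384 = 50
Sxy = Σxy − (Σx)(Σy)/n = -89 − (-104) = 15
b = Sxy/Sxx = 15/50 = 0.3
a = ȳ − b·x̄ = -2.166667 − 0.3·8 = -4.566667
ŷ(12) = a + b·12 = -4.566667 + 0.3·12 = -0.966667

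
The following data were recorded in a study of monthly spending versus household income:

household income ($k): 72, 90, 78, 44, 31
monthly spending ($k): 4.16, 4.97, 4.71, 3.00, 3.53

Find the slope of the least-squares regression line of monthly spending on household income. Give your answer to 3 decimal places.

0.030

n = 5, Σx = 315, Σy = 20.37, Σxy = 1355.63, Σx² = 22265
Sxx = Σx² − (Σx)²/n = 22265 − 19845 = 2420
Sxy = Σxy − (Σx)(Σy)/n = 1355.63 − 1283.31 = 72.32
b = Sxy/Sxx = 72.32/2420 = 0.029884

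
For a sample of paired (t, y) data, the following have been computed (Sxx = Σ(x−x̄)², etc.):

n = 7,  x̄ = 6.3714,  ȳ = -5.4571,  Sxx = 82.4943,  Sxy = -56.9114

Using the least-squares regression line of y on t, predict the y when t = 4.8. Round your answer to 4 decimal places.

-4.3730

b = Sxy/Sxx = -56.9114/82.4943 = -0.689883
a = ȳ − b·x̄ = -5.4571 − (-0.689883)·6.3714 = -1.061581
ŷ(4.8) = a + b·4.8 = -1.061581 + (-0.689883)·4.8 = -4.373018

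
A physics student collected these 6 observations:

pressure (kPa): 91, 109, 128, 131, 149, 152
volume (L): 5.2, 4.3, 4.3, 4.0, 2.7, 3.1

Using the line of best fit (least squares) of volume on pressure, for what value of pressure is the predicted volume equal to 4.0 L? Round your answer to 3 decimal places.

124.828

n = 6, Σx = 760, Σy = 23.6, Σxy = 2889.8, Σx² = 99012
Sxx = Σx² − (Σx)²/n = 99012 − 96266.666667 = 2745.333333
Sxy = Σxy − (Σx)(Σy)/n = 2889.8 − 2989.333333 = -99.533333
b = Sxy/Sxx = -99.533333/2745.333333 = -0.036255
a = ȳ − b·x̄ = 3.933333 − (-0.036255)·126.666667 = 8.525692
Set a + b·x = 4.0: x = (4.0 − 8.525692) / (-0.036255) = 124.827863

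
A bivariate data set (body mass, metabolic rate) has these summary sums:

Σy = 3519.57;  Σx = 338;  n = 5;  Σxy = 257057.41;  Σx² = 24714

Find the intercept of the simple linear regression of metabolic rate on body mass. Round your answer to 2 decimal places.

10.43

Sxx = Σx² − (Σx)²/n = 24714 − 22848.8 = 1865.2
Sxy = Σxy − (Σx)(Σy)/n = 257057.41 − 237922.932 = 19134.478
b = Sxy/Sxx = 19134.478/1865.2 = 10.258674
a = ȳ − b·x̄ = 703.914 − 10.258674·67.6 = 10.427665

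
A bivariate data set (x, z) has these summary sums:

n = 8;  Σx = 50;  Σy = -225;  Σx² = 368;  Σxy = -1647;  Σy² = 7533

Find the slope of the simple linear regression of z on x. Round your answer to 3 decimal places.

-4.338

Sxx = Σx² − (Σx)²/n = 368 − 312.5 = 55.5
Sxy = Σxy − (Σx)(Σy)/n = -1647 − (-1406.25) = -240.75
b = Sxy/Sxx = -240.75/55.5 = -4.337838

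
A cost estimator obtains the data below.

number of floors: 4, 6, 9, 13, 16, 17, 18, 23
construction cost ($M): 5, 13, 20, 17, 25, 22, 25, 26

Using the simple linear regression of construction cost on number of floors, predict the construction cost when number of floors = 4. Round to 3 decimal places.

n = 8, Σx = 106, Σy = 153, Σxy = 2321, Σx² = 1700
Sxx = Σx² − (Σx)²/n = 1700 − 1404.5 = 295.5
Sxy = Σxy − (Σx)(Σy)/n = 2321 − 2027.25 = 293.75
b = Sxy/Sxx = 293.75/295.5 = 0.994078
a = ȳ − b·x̄ = 19.125 − 0.994078·13.25 = 5.953469
ŷ(4) = a + b·4 = 5.953469 + 0.994078·4 = 9.929780

9.930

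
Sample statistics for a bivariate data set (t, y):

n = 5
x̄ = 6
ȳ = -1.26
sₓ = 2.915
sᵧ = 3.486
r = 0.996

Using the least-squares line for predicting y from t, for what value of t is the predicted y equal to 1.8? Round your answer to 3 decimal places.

8.569

b = r · sᵧ/sₓ = 0.996 · 3.486/2.915 = 1.191100
a = ȳ − b·x̄ = -1.26 − 1.191100·6 = -8.406599
Set a + b·x = 1.8: x = (1.8 − (-8.406599)) / 1.191100 = 8.569054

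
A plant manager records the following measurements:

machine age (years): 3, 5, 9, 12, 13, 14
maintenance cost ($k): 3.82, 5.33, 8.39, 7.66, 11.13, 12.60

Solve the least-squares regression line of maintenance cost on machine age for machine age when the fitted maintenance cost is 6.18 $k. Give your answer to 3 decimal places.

6.472

n = 6, Σx = 56, Σy = 48.93, Σxy = 526.63, Σx² = 624
Sxx = Σx² − (Σx)²/n = 624 − 522.666667 = 101.333333
Sxy = Σxy − (Σx)(Σy)/n = 526.63 − 456.68 = 69.95
b = Sxy/Sxx = 69.95/101.333333 = 0.690296
a = ȳ − b·x̄ = 8.155 − 0.690296·9.333333 = 1.712237
Set a + b·x = 6.18: x = (6.18 − 1.712237) / 0.690296 = 6.472242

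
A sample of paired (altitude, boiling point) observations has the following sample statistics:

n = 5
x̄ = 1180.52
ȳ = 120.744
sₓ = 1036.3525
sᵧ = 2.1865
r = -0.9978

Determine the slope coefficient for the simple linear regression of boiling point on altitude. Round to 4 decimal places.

-0.0021

b = r · sᵧ/sₓ = -0.9978 · 2.1865/1036.3525 = -0.002105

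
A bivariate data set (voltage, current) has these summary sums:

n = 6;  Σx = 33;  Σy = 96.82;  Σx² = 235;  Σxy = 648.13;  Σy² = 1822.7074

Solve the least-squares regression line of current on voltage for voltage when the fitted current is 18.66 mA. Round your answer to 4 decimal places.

6.6676

Sxx = Σx² − (Σx)²/n = 235 − 181.5 = 53.5
Sxy = Σxy − (Σx)(Σy)/n = 648.13 − 532.51 = 115.62
b = Sxy/Sxx = 115.62/53.5 = 2.161121
a = ȳ − b·x̄ = 16.136667 − 2.161121·5.5 = 4.250498
Set a + b·x = 18.66: x = (18.66 − 4.250498) / 2.161121 = 6.667604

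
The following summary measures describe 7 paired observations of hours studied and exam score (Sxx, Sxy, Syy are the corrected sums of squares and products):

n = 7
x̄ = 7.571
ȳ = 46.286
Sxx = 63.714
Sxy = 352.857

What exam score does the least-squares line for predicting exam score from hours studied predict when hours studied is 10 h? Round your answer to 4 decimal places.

b = Sxy/Sxx = 352.857/63.714 = 5.538139
a = ȳ − b·x̄ = 46.286 − 5.538139·7.571 = 4.356748
ŷ(10) = a + b·10 = 4.356748 + 5.538139·10 = 59.738140

59.7381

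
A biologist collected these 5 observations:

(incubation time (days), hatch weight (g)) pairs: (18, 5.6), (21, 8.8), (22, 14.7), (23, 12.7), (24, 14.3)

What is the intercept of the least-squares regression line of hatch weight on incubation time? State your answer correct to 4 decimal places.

n = 5, Σx = 108, Σy = 56.1, Σxy = 1244.3, Σx² = 2354
Sxx = Σx² − (Σx)²/n = 2354 − 2332.8 = 21.2
Sxy = Σxy − (Σx)(Σy)/n = 1244.3 − 1211.76 = 32.54
b = Sxy/Sxx = 32.54/21.2 = 1.534906
a = ȳ − b·x̄ = 11.22 − 1.534906·21.6 = -21.933962

-21.9340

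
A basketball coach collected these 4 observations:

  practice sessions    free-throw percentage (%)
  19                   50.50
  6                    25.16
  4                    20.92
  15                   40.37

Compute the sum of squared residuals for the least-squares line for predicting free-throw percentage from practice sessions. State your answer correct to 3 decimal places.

n = 4, Σx = 44, Σy = 136.95, Σxy = 1799.69, Σx² = 638, Σy² = 5250.6589
Sxx = Σx² − (Σx)²/n = 638 − 484 = 154
Sxy = Σxy − (Σx)(Σy)/n = 1799.69 − 1506.45 = 293.24
Syy = Σy² − (Σy)²/n = 5250.6589 − 4688.825625 = 561.833275
b = Sxy/Sxx = 293.24/154 = 1.904156
SSE = Syy − b·Sxy = 561.833275 − 1.904156·293.24 = 3.458615

3.459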